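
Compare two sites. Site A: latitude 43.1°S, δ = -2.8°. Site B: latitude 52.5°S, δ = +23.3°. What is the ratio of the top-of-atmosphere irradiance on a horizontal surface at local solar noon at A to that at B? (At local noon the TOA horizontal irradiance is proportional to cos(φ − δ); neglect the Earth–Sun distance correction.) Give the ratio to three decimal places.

A: cos θ_z = cos(-43.1° − (-2.8°)) = 0.7627.
B: cos θ_z = cos(-52.5° − (23.3°)) = 0.2453.
Ratio A/B = 0.7627 / 0.2453 = 3.1093.

3.109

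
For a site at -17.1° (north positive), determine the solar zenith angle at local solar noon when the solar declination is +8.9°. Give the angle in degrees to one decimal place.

26.0°

At local solar noon the hour angle is zero, so the zenith angle is |φ − δ| = |-17.1° − (8.9°)| = 26.0°.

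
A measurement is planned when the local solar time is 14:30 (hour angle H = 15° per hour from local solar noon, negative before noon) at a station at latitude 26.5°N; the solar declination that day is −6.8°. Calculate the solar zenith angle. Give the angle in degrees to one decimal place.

49.3°

Hour angle H = 15° × (14.5 − 12) = 37.50°.
cos θ_z = sin φ sin δ + cos φ cos δ cos H = (0.4462)(-0.1184) + (0.8949)(0.9930)(0.7934) = 0.6522.
θ_z = arccos(0.6522) = 49.29°.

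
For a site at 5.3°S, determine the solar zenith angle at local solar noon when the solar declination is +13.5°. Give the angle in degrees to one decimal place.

At local solar noon the hour angle is zero, so the zenith angle is |φ − δ| = |-5.3° − (13.5°)| = 18.8°.

18.8°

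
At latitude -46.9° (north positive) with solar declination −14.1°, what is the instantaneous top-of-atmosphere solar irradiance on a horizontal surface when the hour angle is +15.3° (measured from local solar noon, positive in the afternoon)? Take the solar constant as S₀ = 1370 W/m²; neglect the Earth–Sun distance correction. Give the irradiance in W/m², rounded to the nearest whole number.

1119 W/m²

cos θ_z = sin(-46.9°) sin(-14.1°) + cos(-46.9°) cos(-14.1°) cos(15.30°) = 0.1779 + 0.6392 = 0.8171.
Top-of-atmosphere irradiance = S₀ cos θ_z = 1370 × 0.8171 = 1119.43 W/m².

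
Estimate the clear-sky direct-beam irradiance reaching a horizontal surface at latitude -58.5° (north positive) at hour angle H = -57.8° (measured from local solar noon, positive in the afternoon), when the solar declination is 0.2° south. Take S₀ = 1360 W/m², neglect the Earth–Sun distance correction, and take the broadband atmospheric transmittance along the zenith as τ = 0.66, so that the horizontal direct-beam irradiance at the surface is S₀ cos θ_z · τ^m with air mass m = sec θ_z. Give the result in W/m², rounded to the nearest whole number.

87 W/m²

cos θ_z = sin(-58.5°) sin(-0.2°) + cos(-58.5°) cos(-0.2°) cos(-57.80°) = 0.0030 + 0.2784 = 0.2814.
Air mass m = 1/cos θ_z = 1/0.2814 = 3.554; τ^m = 0.66^3.554 = 0.2284.
Surface direct beam = 1360 × 0.2814 × 0.2284 = 87.41 W/m².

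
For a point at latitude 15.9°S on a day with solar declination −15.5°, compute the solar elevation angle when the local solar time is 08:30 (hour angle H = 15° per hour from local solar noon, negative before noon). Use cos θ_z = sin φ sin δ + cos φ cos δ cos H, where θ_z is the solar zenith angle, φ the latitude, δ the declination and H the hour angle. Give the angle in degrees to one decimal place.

39.6°

Hour angle H = 15° × (8.5 − 12) = -52.50°.
cos θ_z = sin(-15.9°) sin(-15.5°) + cos(-15.9°) cos(-15.5°) cos(-52.50°) = 0.0732 + 0.5642 = 0.6374.
θ_z = arccos(0.6374) = 50.40°, so the elevation is 90° − 50.40° = 39.60°.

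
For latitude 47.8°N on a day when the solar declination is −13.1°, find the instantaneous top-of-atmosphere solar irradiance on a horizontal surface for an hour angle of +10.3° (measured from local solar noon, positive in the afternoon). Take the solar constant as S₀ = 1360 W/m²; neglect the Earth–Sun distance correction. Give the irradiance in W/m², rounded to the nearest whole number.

647 W/m²

cos θ_z = sin(47.8°) sin(-13.1°) + cos(47.8°) cos(-13.1°) cos(10.30°) = -0.1679 + 0.6437 = 0.4758.
Top-of-atmosphere irradiance = S₀ cos θ_z = 1360 × 0.4758 = 647.09 W/m².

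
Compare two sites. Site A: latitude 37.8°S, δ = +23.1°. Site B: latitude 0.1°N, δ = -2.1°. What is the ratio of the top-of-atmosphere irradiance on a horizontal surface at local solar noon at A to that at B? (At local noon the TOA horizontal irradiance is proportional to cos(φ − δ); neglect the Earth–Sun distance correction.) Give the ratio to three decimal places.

A: cos θ_z = cos(-37.8° − (23.1°)) = 0.4863.
B: cos θ_z = cos(0.1° − (-2.1°)) = 0.9993.
Ratio A/B = 0.4863 / 0.9993 = 0.4866.

0.487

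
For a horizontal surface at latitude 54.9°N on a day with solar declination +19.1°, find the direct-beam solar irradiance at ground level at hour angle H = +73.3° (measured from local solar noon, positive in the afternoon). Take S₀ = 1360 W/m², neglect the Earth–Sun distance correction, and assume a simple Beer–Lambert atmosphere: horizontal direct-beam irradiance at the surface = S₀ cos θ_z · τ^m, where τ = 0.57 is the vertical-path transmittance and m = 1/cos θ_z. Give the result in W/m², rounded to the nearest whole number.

cos θ_z = sin φ sin δ + cos φ cos δ cos H = (0.8181)(0.3272) + (0.5750)(0.9449)(0.2874) = 0.4238.
Air mass m = 1/cos θ_z = 1/0.4238 = 2.360; τ^m = 0.57^2.360 = 0.2654.
Surface direct beam = 1360 × 0.4238 × 0.2654 = 152.97 W/m².

153 W/m²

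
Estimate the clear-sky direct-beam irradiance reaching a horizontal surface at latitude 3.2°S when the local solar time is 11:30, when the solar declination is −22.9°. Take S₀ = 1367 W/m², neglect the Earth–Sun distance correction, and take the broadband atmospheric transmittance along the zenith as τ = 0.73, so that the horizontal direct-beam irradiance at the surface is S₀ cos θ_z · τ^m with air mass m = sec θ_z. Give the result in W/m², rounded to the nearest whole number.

Hour angle H = 15° × (11.5 − 12) = -7.50°.
With φ = -3.2°, δ = -22.9°, H = -7.50°: sin φ sin δ = 0.0217, cos φ cos δ cos H = 0.9119, so cos θ_z = 0.9336.
Air mass m = 1/cos θ_z = 1/0.9336 = 1.071; τ^m = 0.73^1.071 = 0.7139.
Surface direct beam = 1367 × 0.9336 × 0.7139 = 911.10 W/m².

911 W/m²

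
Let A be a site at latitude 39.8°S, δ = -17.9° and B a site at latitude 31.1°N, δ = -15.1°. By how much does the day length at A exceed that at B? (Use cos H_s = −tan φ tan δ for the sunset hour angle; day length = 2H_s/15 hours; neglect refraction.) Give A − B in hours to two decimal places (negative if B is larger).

+3.33 h

A: H_s = arccos(−tan -39.8° · tan -17.9°) = 105.61°, so 2H_s/15 = 14.0813 h.
B: H_s = arccos(−tan 31.1° · tan -15.1°) = 80.63°, so 2H_s/15 = 10.7507 h.
A − B = 14.0813 − 10.7507 = 3.3306 h.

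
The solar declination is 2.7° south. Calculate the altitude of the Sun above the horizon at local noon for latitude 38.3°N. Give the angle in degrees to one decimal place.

At local solar noon the hour angle is zero, so the elevation is 90° − |φ − δ| = 90° − |38.3° − (-2.7°)| = 90° − 41.0° = 49.0°.

49.0°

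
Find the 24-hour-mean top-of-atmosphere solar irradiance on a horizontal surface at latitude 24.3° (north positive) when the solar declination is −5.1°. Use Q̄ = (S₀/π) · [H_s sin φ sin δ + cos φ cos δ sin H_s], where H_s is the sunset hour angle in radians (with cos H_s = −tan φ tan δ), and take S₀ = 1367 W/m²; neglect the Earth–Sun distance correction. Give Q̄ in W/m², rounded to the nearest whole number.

cos H_s = −tan(24.3°) · tan(-5.1°) = 0.0403, so H_s = arccos(0.0403) = 87.69°. In radians, H_s = 1.5305.
H_s sin φ sin δ = 1.5305 × 0.4115 × -0.0889 = -0.0560.
cos φ cos δ sin H_s = 0.9114 × 0.9960 × 0.9992 = 0.9070.
Q̄ = (1367/π) × (-0.0560 + 0.9070) = 435.13 × 0.8510 = 370.30 W/m².

370 W/m²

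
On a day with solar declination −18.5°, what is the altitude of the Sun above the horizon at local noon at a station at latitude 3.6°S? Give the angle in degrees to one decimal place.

75.1°

At local solar noon the hour angle is zero, so the elevation is 90° − |φ − δ| = 90° − |-3.6° − (-18.5°)| = 90° − 14.9° = 75.1°.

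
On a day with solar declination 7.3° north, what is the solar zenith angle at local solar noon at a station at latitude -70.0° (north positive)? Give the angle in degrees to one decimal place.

77.3°

At local solar noon the hour angle is zero, so the zenith angle is |φ − δ| = |-70.0° − (7.3°)| = 77.3°.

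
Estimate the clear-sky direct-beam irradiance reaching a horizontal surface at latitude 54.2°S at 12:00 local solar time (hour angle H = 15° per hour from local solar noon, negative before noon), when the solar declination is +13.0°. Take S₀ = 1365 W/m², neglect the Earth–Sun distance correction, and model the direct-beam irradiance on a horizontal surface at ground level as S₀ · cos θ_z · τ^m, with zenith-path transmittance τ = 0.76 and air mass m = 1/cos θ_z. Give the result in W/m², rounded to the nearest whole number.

261 W/m²

Hour angle H = 15° × (12 − 12) = 0.00°.
With φ = -54.2°, δ = 13.0°, H = 0.00°: sin φ sin δ = -0.1824, cos φ cos δ cos H = 0.5700, so cos θ_z = 0.3876.
Air mass m = 1/cos θ_z = 1/0.3876 = 2.580; τ^m = 0.76^2.580 = 0.4926.
Surface direct beam = 1365 × 0.3876 × 0.4926 = 260.62 W/m².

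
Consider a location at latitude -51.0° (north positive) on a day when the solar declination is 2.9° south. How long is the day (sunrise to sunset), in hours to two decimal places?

−tan φ tan δ = −(-1.2349)(-0.0507) = -0.0626; H_s = arccos(-0.0626) = 93.59°.
Day length = 2 H_s / 15° h⁻¹ = 187.18° / 15 = 12.479 h.

12.48 hours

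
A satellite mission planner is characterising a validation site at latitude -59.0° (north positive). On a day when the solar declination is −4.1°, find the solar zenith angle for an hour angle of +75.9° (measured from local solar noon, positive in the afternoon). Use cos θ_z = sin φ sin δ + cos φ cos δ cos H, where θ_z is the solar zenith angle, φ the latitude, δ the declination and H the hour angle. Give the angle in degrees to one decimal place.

cos θ_z = sin φ sin δ + cos φ cos δ cos H = (-0.8572)(-0.0715) + (0.5150)(0.9974)(0.2436) = 0.1864.
θ_z = arccos(0.1864) = 79.26°.

79.3°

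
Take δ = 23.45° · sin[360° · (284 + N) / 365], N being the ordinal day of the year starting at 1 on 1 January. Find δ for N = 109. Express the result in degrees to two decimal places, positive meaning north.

+10.87°

360 × (284 + 109) / 365 = 387.616°; sin(387.616°) = 0.4635.
δ = 23.45 × 0.4635 = 10.869° ≈ +10.87°.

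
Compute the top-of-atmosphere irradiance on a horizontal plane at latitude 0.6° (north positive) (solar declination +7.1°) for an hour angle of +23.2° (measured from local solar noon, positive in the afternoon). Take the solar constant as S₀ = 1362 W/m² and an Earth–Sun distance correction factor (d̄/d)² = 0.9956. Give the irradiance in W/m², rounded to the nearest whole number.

1238 W/m²

cos θ_z = sin φ sin δ + cos φ cos δ cos H = (0.0105)(0.1236) + (0.9999)(0.9923)(0.9191) = 0.9132.
Top-of-atmosphere irradiance = S₀ (d̄/d)² cos θ_z = 1362 × 0.9956 × 0.9132 = 1238.31 W/m².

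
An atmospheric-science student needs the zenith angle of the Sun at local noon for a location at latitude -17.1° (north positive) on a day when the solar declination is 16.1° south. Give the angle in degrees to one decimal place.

At local solar noon the hour angle is zero, so the zenith angle is |φ − δ| = |-17.1° − (-16.1°)| = 1.0°.

1.0°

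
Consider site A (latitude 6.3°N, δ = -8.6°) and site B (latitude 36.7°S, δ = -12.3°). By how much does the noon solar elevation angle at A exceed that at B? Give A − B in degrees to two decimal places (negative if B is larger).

A: 90° − |6.3 − (-8.6)| = 75.10°.
B: 90° − |-36.7 − (-12.3)| = 65.60°.
A − B = 75.10 − 65.60 = 9.50°.

+9.50°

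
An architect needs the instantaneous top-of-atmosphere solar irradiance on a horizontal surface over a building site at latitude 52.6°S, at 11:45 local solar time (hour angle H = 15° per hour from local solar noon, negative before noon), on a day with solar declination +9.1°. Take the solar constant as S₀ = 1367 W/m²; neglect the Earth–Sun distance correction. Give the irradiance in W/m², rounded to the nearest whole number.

646 W/m²

Hour angle H = 15° × (11.75 − 12) = -3.75°.
With φ = -52.6°, δ = 9.1°, H = -3.75°: sin φ sin δ = -0.1256, cos φ cos δ cos H = 0.5984, so cos θ_z = 0.4728.
Top-of-atmosphere irradiance = S₀ cos θ_z = 1367 × 0.4728 = 646.32 W/m².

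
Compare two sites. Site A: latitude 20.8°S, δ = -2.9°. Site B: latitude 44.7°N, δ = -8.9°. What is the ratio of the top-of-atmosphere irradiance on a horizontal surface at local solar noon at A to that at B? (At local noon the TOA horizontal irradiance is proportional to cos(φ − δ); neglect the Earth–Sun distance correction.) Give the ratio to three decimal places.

A: cos θ_z = cos(-20.8° − (-2.9°)) = 0.9516.
B: cos θ_z = cos(44.7° − (-8.9°)) = 0.5934.
Ratio A/B = 0.9516 / 0.5934 = 1.6036.

1.604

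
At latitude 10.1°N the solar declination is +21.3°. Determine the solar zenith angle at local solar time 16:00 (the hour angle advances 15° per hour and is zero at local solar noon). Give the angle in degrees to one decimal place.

58.5°

Hour angle H = 15° × (16 − 12) = 60.00°.
cos θ_z = sin(10.1°) sin(21.3°) + cos(10.1°) cos(21.3°) cos(60.00°) = 0.0637 + 0.4586 = 0.5223.
θ_z = arccos(0.5223) = 58.51°.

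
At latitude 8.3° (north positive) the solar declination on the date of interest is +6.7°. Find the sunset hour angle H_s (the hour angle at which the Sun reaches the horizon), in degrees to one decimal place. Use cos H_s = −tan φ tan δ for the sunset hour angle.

91.0°

cos H_s = −tan(8.3°) · tan(6.7°) = -0.0171, so H_s = arccos(-0.0171) = 90.98°.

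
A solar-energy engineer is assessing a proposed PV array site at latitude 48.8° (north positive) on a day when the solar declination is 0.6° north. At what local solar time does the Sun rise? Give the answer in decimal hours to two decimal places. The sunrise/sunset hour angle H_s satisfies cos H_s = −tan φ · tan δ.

cos H_s = −tan(48.8°) · tan(0.6°) = -0.0120, so H_s = arccos(-0.0120) = 90.69°.
Sunrise is at 12 − H_s/15 = 12 − 6.046 = 5.954 h local solar time.

5.95 h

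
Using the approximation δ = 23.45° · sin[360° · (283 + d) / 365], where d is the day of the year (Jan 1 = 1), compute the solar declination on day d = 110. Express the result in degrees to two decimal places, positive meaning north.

+10.87°

360 × (283 + 110) / 365 = 387.616°; sin(387.616°) = 0.4635.
δ = 23.45 × 0.4635 = 10.869° ≈ +10.87°.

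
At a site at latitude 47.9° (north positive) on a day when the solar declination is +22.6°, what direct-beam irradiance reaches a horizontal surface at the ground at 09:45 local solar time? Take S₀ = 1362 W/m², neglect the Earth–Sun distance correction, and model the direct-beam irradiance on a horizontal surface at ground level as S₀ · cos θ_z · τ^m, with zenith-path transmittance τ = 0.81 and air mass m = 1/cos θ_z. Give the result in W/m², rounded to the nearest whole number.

Hour angle H = 15° × (9.75 − 12) = -33.75°.
cos θ_z = sin φ sin δ + cos φ cos δ cos H = (0.7420)(0.3843) + (0.6704)(0.9232)(0.8315) = 0.7998.
Air mass m = 1/cos θ_z = 1/0.7998 = 1.250; τ^m = 0.81^1.250 = 0.7684.
Surface direct beam = 1362 × 0.7998 × 0.7684 = 837.04 W/m².

837 W/m²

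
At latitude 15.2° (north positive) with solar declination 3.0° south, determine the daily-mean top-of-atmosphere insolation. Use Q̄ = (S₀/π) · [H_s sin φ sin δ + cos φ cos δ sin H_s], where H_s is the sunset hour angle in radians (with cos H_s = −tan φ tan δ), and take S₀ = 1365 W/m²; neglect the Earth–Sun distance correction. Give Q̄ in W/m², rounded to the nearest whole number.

409 W/m²

−tan φ tan δ = −(0.2717)(-0.0524) = 0.0142; H_s = arccos(0.0142) = 89.19°. In radians, H_s = 1.5567.
H_s sin φ sin δ = 1.5567 × 0.2622 × -0.0523 = -0.0213.
cos φ cos δ sin H_s = 0.9650 × 0.9986 × 0.9999 = 0.9636.
Q̄ = (1365/π) × (-0.0213 + 0.9636) = 434.49 × 0.9423 = 409.42 W/m².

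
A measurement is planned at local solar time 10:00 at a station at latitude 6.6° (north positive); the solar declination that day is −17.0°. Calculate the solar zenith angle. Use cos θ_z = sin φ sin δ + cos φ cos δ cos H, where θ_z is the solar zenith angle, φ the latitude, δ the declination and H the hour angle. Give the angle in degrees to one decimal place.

Hour angle H = 15° × (10 − 12) = -30.00°.
cos θ_z = sin(6.6°) sin(-17.0°) + cos(6.6°) cos(-17.0°) cos(-30.00°) = -0.0336 + 0.8227 = 0.7891.
θ_z = arccos(0.7891) = 37.90°.

37.9°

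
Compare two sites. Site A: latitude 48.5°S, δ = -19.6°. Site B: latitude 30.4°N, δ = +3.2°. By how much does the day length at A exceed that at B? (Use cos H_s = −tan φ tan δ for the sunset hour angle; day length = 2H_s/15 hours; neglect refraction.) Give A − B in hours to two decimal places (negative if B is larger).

+2.91 h

A: H_s = arccos(−tan -48.5° · tan -19.6°) = 113.73°, so 2H_s/15 = 15.1640 h.
B: H_s = arccos(−tan 30.4° · tan 3.2°) = 91.88°, so 2H_s/15 = 12.2507 h.
A − B = 15.1640 − 12.2507 = 2.9133 h.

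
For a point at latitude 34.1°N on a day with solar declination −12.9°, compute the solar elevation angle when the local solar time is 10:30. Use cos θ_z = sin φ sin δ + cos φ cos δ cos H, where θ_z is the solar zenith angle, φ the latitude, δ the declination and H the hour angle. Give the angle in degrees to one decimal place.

Hour angle H = 15° × (10.5 − 12) = -22.50°.
cos θ_z = sin φ sin δ + cos φ cos δ cos H = (0.5606)(-0.2233) + (0.8281)(0.9748)(0.9239) = 0.6206.
θ_z = arccos(0.6206) = 51.64°, so the elevation is 90° − 51.64° = 38.36°.

38.4°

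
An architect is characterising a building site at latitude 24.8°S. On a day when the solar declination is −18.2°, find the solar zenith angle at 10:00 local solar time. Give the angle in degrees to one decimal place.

Hour angle H = 15° × (10 − 12) = -30.00°.
With φ = -24.8°, δ = -18.2°, H = -30.00°: sin φ sin δ = 0.1310, cos φ cos δ cos H = 0.7468, so cos θ_z = 0.8778.
θ_z = arccos(0.8778) = 28.62°.

28.6°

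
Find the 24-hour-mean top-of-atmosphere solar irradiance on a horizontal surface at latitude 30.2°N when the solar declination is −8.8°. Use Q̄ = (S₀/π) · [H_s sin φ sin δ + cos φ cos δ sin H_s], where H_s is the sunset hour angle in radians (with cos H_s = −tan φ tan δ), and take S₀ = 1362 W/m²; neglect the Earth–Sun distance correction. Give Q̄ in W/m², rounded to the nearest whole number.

319 W/m²

−tan φ tan δ = −(0.5820)(-0.1548) = 0.0901; H_s = arccos(0.0901) = 84.83°. In radians, H_s = 1.4806.
H_s sin φ sin δ = 1.4806 × 0.5030 × -0.1530 = -0.1139.
cos φ cos δ sin H_s = 0.8643 × 0.9882 × 0.9959 = 0.8506.
Q̄ = (1362/π) × (-0.1139 + 0.8506) = 433.54 × 0.7367 = 319.39 W/m².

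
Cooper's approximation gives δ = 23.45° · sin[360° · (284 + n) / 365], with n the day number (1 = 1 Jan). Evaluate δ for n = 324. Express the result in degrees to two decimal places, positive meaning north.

360 × (284 + 324) / 365 = 599.671°; sin(599.671°) = -0.8631.
δ = 23.45 × -0.8631 = -20.240° ≈ -20.24°.

-20.24°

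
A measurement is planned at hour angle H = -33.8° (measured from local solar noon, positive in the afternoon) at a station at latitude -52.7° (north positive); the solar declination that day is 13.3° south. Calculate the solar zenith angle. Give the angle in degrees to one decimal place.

cos θ_z = sin φ sin δ + cos φ cos δ cos H = (-0.7955)(-0.2300) + (0.6060)(0.9732)(0.8310) = 0.6731.
θ_z = arccos(0.6731) = 47.69°.

47.7°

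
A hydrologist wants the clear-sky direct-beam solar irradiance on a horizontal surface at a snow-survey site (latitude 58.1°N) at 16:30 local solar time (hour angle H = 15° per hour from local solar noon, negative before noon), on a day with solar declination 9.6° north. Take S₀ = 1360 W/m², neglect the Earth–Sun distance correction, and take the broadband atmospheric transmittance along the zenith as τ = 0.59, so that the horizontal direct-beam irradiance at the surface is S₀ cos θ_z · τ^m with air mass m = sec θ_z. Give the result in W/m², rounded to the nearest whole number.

99 W/m²

Hour angle H = 15° × (16.5 − 12) = 67.50°.
cos θ_z = sin(58.1°) sin(9.6°) + cos(58.1°) cos(9.6°) cos(67.50°) = 0.1416 + 0.1994 = 0.3410.
Air mass m = 1/cos θ_z = 1/0.3410 = 2.933; τ^m = 0.59^2.933 = 0.2128.
Surface direct beam = 1360 × 0.3410 × 0.2128 = 98.69 W/m².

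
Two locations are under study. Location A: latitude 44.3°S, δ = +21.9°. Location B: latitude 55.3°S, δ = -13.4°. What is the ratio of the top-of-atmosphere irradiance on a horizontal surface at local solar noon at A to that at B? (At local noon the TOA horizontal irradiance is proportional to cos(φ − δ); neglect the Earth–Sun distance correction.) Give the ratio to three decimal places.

0.542

A: cos θ_z = cos(-44.3° − (21.9°)) = 0.4035.
B: cos θ_z = cos(-55.3° − (-13.4°)) = 0.7443.
Ratio A/B = 0.4035 / 0.7443 = 0.5421.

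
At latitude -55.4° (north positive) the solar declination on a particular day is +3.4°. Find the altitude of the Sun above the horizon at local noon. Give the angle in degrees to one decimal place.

31.2°

At local solar noon the hour angle is zero, so the elevation is 90° − |φ − δ| = 90° − |-55.4° − (3.4°)| = 90° − 58.8° = 31.2°.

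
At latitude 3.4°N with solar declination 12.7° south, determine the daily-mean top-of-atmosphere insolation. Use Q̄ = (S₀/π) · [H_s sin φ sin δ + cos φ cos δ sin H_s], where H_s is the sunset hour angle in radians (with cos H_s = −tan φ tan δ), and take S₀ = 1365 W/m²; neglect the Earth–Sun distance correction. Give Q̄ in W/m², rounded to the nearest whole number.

414 W/m²

−tan φ tan δ = −(0.0594)(-0.2254) = 0.0134; H_s = arccos(0.0134) = 89.23°. In radians, H_s = 1.5574.
H_s sin φ sin δ = 1.5574 × 0.0593 × -0.2198 = -0.0203.
cos φ cos δ sin H_s = 0.9982 × 0.9755 × 0.9999 = 0.9736.
Q̄ = (1365/π) × (-0.0203 + 0.9736) = 434.49 × 0.9533 = 414.20 W/m².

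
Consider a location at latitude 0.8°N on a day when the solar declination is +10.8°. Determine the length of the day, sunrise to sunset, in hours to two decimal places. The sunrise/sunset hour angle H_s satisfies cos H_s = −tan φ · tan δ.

12.02 hours

cos H_s = −tan(0.8°) · tan(10.8°) = -0.0027, so H_s = arccos(-0.0027) = 90.15°.
Day length = 2 H_s / 15° h⁻¹ = 180.30° / 15 = 12.020 h.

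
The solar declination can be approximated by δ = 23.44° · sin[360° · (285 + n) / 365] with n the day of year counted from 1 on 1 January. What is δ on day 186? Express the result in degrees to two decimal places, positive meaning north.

+22.69°

360 × (285 + 186) / 365 = 464.548°; sin(464.548°) = 0.9679.
δ = 23.44 × 0.9679 = 22.688° ≈ +22.69°.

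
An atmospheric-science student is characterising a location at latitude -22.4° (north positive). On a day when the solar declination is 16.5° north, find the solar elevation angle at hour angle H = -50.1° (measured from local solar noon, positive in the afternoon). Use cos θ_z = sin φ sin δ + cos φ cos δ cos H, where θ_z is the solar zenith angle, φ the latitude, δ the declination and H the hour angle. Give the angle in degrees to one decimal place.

27.4°

cos θ_z = sin φ sin δ + cos φ cos δ cos H = (-0.3811)(0.2840) + (0.9245)(0.9588)(0.6414) = 0.4603.
θ_z = arccos(0.4603) = 62.59°, so the elevation is 90° − 62.59° = 27.41°.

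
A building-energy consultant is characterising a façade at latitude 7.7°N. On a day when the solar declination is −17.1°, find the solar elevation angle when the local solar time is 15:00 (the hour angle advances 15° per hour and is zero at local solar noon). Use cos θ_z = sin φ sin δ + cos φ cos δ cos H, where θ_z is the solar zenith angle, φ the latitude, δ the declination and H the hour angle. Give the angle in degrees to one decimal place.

39.1°

Hour angle H = 15° × (15 − 12) = 45.00°.
With φ = 7.7°, δ = -17.1°, H = 45.00°: sin φ sin δ = -0.0394, cos φ cos δ cos H = 0.6698, so cos θ_z = 0.6304.
θ_z = arccos(0.6304) = 50.92°, so the elevation is 90° − 50.92° = 39.08°.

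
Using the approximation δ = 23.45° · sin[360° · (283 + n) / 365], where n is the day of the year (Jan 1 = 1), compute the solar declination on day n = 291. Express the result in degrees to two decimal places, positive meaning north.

-10.33°

360 × (283 + 291) / 365 = 566.137°; sin(566.137°) = -0.4405.
δ = 23.45 × -0.4405 = -10.330° ≈ -10.33°.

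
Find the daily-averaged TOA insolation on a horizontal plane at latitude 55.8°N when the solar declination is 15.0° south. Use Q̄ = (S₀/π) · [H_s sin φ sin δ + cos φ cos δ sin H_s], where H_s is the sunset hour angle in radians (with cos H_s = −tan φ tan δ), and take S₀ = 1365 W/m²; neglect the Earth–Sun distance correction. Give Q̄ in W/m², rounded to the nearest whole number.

cos H_s = −tan(55.8°) · tan(-15.0°) = 0.3943, so H_s = arccos(0.3943) = 66.78°. In radians, H_s = 1.1655.
H_s sin φ sin δ = 1.1655 × 0.8271 × -0.2588 = -0.2495.
cos φ cos δ sin H_s = 0.5621 × 0.9659 × 0.9190 = 0.4990.
Q̄ = (1365/π) × (-0.2495 + 0.4990) = 434.49 × 0.2495 = 108.41 W/m².

108 W/m²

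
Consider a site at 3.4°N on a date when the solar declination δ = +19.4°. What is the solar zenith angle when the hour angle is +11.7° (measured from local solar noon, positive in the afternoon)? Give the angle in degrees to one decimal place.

19.7°

cos θ_z = sin φ sin δ + cos φ cos δ cos H = (0.0593)(0.3322) + (0.9982)(0.9432)(0.9792) = 0.9416.
θ_z = arccos(0.9416) = 19.68°.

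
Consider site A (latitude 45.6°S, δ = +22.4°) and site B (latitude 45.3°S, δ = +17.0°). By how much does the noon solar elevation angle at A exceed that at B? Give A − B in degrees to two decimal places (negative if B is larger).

-5.70°

A: 90° − |-45.6 − (22.4)| = 22.00°.
B: 90° − |-45.3 − (17.0)| = 27.70°.
A − B = 22.00 − 27.70 = -5.70°.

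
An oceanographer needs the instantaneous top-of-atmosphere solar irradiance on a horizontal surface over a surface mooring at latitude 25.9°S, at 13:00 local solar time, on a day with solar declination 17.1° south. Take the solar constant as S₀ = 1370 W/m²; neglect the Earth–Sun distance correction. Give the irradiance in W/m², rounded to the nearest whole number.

1314 W/m²

Hour angle H = 15° × (13 − 12) = 15.00°.
cos θ_z = sin(-25.9°) sin(-17.1°) + cos(-25.9°) cos(-17.1°) cos(15.00°) = 0.1284 + 0.8305 = 0.9589.
Top-of-atmosphere irradiance = S₀ cos θ_z = 1370 × 0.9589 = 1313.69 W/m².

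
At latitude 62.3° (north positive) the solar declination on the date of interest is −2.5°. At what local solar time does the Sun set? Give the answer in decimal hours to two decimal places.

17.68 h

cos H_s = −tan(62.3°) · tan(-2.5°) = 0.0832, so H_s = arccos(0.0832) = 85.23°.
Sunset is at 12 + H_s/15 = 12 + 5.682 = 17.682 h local solar time.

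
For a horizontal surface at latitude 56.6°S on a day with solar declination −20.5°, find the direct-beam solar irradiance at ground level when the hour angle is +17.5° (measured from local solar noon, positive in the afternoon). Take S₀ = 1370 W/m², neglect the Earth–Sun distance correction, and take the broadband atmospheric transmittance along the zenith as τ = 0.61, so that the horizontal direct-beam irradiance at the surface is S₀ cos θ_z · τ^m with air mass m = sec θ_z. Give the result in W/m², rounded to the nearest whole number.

cos θ_z = sin φ sin δ + cos φ cos δ cos H = (-0.8348)(-0.3502) + (0.5505)(0.9367)(0.9537) = 0.7841.
Air mass m = 1/cos θ_z = 1/0.7841 = 1.275; τ^m = 0.61^1.275 = 0.5325.
Surface direct beam = 1370 × 0.7841 × 0.5325 = 572.02 W/m².

572 W/m²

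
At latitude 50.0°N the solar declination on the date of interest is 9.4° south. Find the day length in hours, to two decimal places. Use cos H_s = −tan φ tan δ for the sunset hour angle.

10.48 hours

−tan φ tan δ = −(1.1918)(-0.1655) = 0.1972; H_s = arccos(0.1972) = 78.63°.
Day length = 2 H_s / 15° h⁻¹ = 157.26° / 15 = 10.484 h.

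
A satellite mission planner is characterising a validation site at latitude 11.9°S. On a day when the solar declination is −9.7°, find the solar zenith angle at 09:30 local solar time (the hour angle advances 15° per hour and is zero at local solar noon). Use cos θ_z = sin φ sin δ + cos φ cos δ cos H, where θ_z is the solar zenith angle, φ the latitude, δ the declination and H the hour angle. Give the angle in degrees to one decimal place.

Hour angle H = 15° × (9.5 − 12) = -37.50°.
With φ = -11.9°, δ = -9.7°, H = -37.50°: sin φ sin δ = 0.0347, cos φ cos δ cos H = 0.7652, so cos θ_z = 0.7999.
θ_z = arccos(0.7999) = 36.88°.

36.9°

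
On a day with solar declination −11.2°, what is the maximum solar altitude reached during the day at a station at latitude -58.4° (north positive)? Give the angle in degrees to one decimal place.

42.8°

At local solar noon the hour angle is zero, so the elevation is 90° − |φ − δ| = 90° − |-58.4° − (-11.2°)| = 90° − 47.2° = 42.8°.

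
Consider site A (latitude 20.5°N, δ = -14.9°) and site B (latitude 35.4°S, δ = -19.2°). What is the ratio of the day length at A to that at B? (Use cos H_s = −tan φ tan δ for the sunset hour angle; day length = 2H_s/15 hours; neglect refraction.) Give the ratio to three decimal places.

A: H_s = arccos(−tan 20.5° · tan -14.9°) = 84.29°, so 2H_s/15 = 11.2387 h.
B: H_s = arccos(−tan -35.4° · tan -19.2°) = 104.33°, so 2H_s/15 = 13.9107 h.
Ratio A/B = 11.2387 / 13.9107 = 0.8079.

0.808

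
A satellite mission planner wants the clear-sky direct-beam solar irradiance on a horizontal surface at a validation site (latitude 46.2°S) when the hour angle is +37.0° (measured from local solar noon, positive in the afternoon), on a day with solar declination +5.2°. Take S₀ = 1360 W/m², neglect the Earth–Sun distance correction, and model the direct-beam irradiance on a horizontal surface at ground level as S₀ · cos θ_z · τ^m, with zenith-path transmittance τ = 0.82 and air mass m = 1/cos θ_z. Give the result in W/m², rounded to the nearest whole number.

438 W/m²

cos θ_z = sin(-46.2°) sin(5.2°) + cos(-46.2°) cos(5.2°) cos(37.00°) = -0.0654 + 0.5505 = 0.4851.
Air mass m = 1/cos θ_z = 1/0.4851 = 2.061; τ^m = 0.82^2.061 = 0.6643.
Surface direct beam = 1360 × 0.4851 × 0.6643 = 438.26 W/m².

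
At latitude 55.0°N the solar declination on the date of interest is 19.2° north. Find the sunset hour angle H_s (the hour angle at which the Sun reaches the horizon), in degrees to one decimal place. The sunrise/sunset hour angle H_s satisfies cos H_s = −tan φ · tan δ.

119.8°

The sunset hour angle satisfies cos H_s = −tan φ tan δ = -0.4973, giving H_s = 119.82°.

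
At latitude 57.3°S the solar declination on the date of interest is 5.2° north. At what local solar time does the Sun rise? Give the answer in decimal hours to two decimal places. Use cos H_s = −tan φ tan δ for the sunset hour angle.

−tan φ tan δ = −(-1.5577)(0.0910) = 0.1418; H_s = arccos(0.1418) = 81.85°.
Sunrise is at 12 − H_s/15 = 12 − 5.457 = 6.543 h local solar time.

6.54 h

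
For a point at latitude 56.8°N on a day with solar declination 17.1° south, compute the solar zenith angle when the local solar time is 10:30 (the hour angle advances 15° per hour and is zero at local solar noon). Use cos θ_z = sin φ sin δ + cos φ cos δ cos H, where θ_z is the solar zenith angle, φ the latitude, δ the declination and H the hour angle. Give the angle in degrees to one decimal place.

Hour angle H = 15° × (10.5 − 12) = -22.50°.
cos θ_z = sin(56.8°) sin(-17.1°) + cos(56.8°) cos(-17.1°) cos(-22.50°) = -0.2460 + 0.4835 = 0.2375.
θ_z = arccos(0.2375) = 76.26°.

76.3°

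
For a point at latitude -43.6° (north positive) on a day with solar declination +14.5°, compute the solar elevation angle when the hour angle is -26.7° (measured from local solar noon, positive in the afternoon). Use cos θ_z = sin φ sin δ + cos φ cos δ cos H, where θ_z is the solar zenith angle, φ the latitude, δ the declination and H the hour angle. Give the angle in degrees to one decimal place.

27.0°

With φ = -43.6°, δ = 14.5°, H = -26.70°: sin φ sin δ = -0.1727, cos φ cos δ cos H = 0.6263, so cos θ_z = 0.4536.
θ_z = arccos(0.4536) = 63.03°, so the elevation is 90° − 63.03° = 26.97°.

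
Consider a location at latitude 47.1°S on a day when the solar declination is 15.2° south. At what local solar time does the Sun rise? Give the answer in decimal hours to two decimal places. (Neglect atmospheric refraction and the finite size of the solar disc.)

The sunset hour angle satisfies cos H_s = −tan φ tan δ = -0.2924, giving H_s = 107.00°.
Sunrise is at 12 − H_s/15 = 12 − 7.133 = 4.867 h local solar time.

4.87 h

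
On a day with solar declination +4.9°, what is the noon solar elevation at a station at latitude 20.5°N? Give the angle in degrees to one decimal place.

At local solar noon the hour angle is zero, so the elevation is 90° − |φ − δ| = 90° − |20.5° − (4.9°)| = 90° − 15.6° = 74.4°.

74.4°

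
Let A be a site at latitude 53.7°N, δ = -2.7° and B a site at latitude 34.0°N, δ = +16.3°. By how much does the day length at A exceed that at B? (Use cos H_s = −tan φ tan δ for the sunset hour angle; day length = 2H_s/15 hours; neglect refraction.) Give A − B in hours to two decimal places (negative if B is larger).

-2.01 h

A: H_s = arccos(−tan 53.7° · tan -2.7°) = 86.32°, so 2H_s/15 = 11.5093 h.
B: H_s = arccos(−tan 34.0° · tan 16.3°) = 101.38°, so 2H_s/15 = 13.5173 h.
A − B = 11.5093 − 13.5173 = -2.0080 h.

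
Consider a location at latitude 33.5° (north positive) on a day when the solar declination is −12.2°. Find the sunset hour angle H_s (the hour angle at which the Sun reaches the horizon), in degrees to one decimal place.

The sunset hour angle satisfies cos H_s = −tan φ tan δ = 0.1431, giving H_s = 81.77°.

81.8°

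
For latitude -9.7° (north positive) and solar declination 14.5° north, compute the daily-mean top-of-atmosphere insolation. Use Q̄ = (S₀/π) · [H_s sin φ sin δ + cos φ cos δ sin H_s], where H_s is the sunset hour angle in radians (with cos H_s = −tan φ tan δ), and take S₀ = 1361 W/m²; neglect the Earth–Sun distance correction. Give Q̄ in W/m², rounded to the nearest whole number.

385 W/m²

The sunset hour angle satisfies cos H_s = −tan φ tan δ = 0.0442, giving H_s = 87.47°. In radians, H_s = 1.5266.
H_s sin φ sin δ = 1.5266 × -0.1685 × 0.2504 = -0.0644.
cos φ cos δ sin H_s = 0.9857 × 0.9681 × 0.9990 = 0.9533.
Q̄ = (1361/π) × (-0.0644 + 0.9533) = 433.22 × 0.8889 = 385.09 W/m².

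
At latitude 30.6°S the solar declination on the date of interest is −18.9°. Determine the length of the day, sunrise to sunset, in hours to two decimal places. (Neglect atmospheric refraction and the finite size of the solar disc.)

13.56 hours

−tan φ tan δ = −(-0.5914)(-0.3424) = -0.2025; H_s = arccos(-0.2025) = 101.68°.
Day length = 2 H_s / 15° h⁻¹ = 203.36° / 15 = 13.557 h.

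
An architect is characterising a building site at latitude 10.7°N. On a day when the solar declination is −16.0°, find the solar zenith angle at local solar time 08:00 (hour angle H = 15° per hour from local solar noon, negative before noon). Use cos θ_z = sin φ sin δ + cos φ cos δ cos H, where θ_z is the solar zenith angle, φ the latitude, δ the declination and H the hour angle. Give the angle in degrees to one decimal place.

Hour angle H = 15° × (8 − 12) = -60.00°.
cos θ_z = sin φ sin δ + cos φ cos δ cos H = (0.1857)(-0.2756) + (0.9826)(0.9613)(0.5000) = 0.4211.
θ_z = arccos(0.4211) = 65.10°.

65.1°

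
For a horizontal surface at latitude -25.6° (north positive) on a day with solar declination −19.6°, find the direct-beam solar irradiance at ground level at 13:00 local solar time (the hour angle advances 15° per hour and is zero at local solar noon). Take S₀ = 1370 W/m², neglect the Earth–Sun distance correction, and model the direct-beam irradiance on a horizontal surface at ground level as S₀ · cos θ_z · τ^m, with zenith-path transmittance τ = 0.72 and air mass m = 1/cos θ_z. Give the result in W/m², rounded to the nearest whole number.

Hour angle H = 15° × (13 − 12) = 15.00°.
cos θ_z = sin φ sin δ + cos φ cos δ cos H = (-0.4321)(-0.3355) + (0.9018)(0.9421)(0.9659) = 0.9656.
Air mass m = 1/cos θ_z = 1/0.9656 = 1.036; τ^m = 0.72^1.036 = 0.7115.
Surface direct beam = 1370 × 0.9656 × 0.7115 = 941.22 W/m².

941 W/m²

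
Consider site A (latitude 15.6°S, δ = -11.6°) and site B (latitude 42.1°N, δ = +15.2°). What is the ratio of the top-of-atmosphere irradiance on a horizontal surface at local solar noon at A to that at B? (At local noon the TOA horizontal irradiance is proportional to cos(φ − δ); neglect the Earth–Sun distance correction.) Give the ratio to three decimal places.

A: cos θ_z = cos(-15.6° − (-11.6°)) = 0.9976.
B: cos θ_z = cos(42.1° − (15.2°)) = 0.8918.
Ratio A/B = 0.9976 / 0.8918 = 1.1186.

1.119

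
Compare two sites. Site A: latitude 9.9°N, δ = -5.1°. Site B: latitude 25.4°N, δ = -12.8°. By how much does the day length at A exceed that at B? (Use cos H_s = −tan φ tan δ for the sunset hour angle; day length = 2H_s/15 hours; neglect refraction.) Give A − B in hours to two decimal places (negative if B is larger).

A: H_s = arccos(−tan 9.9° · tan -5.1°) = 89.11°, so 2H_s/15 = 11.8813 h.
B: H_s = arccos(−tan 25.4° · tan -12.8°) = 83.81°, so 2H_s/15 = 11.1747 h.
A − B = 11.8813 − 11.1747 = 0.7066 h.

+0.71 h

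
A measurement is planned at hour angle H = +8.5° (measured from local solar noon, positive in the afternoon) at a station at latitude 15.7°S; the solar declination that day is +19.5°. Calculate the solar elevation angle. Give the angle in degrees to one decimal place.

With φ = -15.7°, δ = 19.5°, H = 8.50°: sin φ sin δ = -0.0903, cos φ cos δ cos H = 0.8975, so cos θ_z = 0.8072.
θ_z = arccos(0.8072) = 36.18°, so the elevation is 90° − 36.18° = 53.82°.

53.8°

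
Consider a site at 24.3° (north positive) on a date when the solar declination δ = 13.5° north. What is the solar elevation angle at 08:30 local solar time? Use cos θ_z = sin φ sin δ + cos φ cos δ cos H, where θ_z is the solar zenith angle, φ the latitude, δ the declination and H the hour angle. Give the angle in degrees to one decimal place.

Hour angle H = 15° × (8.5 − 12) = -52.50°.
cos θ_z = sin(24.3°) sin(13.5°) + cos(24.3°) cos(13.5°) cos(-52.50°) = 0.0961 + 0.5395 = 0.6356.
θ_z = arccos(0.6356) = 50.54°, so the elevation is 90° − 50.54° = 39.46°.

39.5°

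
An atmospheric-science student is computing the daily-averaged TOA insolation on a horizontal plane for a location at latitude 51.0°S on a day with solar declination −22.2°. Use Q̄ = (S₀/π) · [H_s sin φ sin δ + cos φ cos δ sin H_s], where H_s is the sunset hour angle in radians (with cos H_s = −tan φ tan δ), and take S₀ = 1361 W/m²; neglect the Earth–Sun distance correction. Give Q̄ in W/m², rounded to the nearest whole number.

−tan φ tan δ = −(-1.2349)(-0.4081) = -0.5040; H_s = arccos(-0.5040) = 120.26°. In radians, H_s = 2.0989.
H_s sin φ sin δ = 2.0989 × -0.7771 × -0.3778 = 0.6162.
cos φ cos δ sin H_s = 0.6293 × 0.9259 × 0.8638 = 0.5033.
Q̄ = (1361/π) × (0.6162 + 0.5033) = 433.22 × 1.1195 = 484.99 W/m².

485 W/m²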